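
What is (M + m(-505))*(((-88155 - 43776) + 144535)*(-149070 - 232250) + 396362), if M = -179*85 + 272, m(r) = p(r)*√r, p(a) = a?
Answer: 71812485397674 + 2426909263590*I*√505 ≈ 7.1813e+13 + 5.4538e+13*I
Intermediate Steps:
m(r) = r^(3/2) (m(r) = r*√r = r^(3/2))
M = -14943 (M = -15215 + 272 = -14943)
(M + m(-505))*(((-88155 - 43776) + 144535)*(-149070 - 232250) + 396362) = (-14943 + (-505)^(3/2))*(((-88155 - 43776) + 144535)*(-149070 - 232250) + 396362) = (-14943 - 505*I*√505)*((-131931 + 144535)*(-381320) + 396362) = (-14943 - 505*I*√505)*(12604*(-381320) + 396362) = (-14943 - 505*I*√505)*(-4806157280 + 396362) = (-14943 - 505*I*√505)*(-4805760918) = 71812485397674 + 2426909263590*I*√505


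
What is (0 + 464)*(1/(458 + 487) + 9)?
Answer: 3946784/945 ≈ 4176.5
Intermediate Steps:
(0 + 464)*(1/(458 + 487) + 9) = 464*(1/945 + 9) = 464*(8506/945) = 3946784/945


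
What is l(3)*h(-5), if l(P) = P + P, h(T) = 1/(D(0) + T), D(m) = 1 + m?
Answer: -3/2 ≈ -1.5000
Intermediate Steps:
h(T) = 1/(1 + T) (h(T) = 1/((1 + 0) + T) = 1/(1 + T))
l(P) = 2*P
l(3)*h(-5) = (2*3)/(1 - 5) = 6/(-4) = 6*(-1/4) = -3/2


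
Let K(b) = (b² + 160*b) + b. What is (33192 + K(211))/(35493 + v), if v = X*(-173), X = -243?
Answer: 9307/6461 ≈ 1.4405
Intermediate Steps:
v = 42039 (v = -243*(-173) = 42039)
K(b) = b² + 161*b
(33192 + K(211))/(35493 + v) = (33192 + 211*(161 + 211))/(35493 + 42039) = (33192 + 211*372)/77532 = (33192 + 78492)*(1/77532) = 111684*(1/77532) = 9307/6461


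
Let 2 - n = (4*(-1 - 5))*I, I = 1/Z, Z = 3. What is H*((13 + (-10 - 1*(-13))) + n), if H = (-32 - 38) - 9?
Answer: -2054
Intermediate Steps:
I = 1/3 ≈ 0.33333
n = 10 (n = 2 - 4*(-1 - 5)/3 = 2 - 4*(-6)/3 = 2 - (-24)/3 = 2 - 1*(-8) = 2 + 8 = 10)
H = -79 (H = -70 - 9 = -79)
H*((13 + (-10 - 1*(-13))) + n) = -79*((13 + (-10 - 1*(-13))) + 10) = -79*((13 + (-10 + 13)) + 10) = -79*((13 + 3) + 10) = -79*(16 + 10) = -79*26 = -2054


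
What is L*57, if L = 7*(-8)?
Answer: -3192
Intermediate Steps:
L = -56
L*57 = -56*57 = -3192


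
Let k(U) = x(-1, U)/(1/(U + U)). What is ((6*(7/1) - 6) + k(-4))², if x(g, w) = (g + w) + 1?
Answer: 4624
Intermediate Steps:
x(g, w) = 1 + g + w
k(U) = 2*U² (k(U) = (1 - 1 + U)/(1/(U + U)) = U/(1/(2*U)) = U/((1/(2*U))) = U*(2*U) = 2*U²)
((6*(7/1) - 6) + k(-4))² = ((6*(7/1) - 6) + 2*(-4)²)² = ((6*(7*1) - 6) + 2*16)² = ((6*7 - 6) + 32)² = ((42 - 6) + 32)² = (36 + 32)² = 68² = 4624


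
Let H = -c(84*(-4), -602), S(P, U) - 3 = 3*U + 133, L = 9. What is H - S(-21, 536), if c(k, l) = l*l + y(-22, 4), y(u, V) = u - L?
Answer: -364117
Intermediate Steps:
y(u, V) = -9 + u (y(u, V) = u - 1*9 = u - 9 = -9 + u)
S(P, U) = 136 + 3*U (S(P, U) = 3 + (3*U + 133) = 3 + (133 + 3*U) = 136 + 3*U)
c(k, l) = -31 + l**2 (c(k, l) = l*l + (-9 - 22) = l**2 - 31 = -31 + l**2)
H = -362373 (H = -(-31 + (-602)**2) = -(-31 + 362404) = -1*362373 = -362373)
H - S(-21, 536) = -362373 - (136 + 3*536) = -362373 - (136 + 1608) = -362373 - 1*1744 = -362373 - 1744 = -364117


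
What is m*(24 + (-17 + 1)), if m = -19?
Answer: -152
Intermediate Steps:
m*(24 + (-17 + 1)) = -19*(24 + (-17 + 1)) = -19*(24 - 16) = -19*8 = -152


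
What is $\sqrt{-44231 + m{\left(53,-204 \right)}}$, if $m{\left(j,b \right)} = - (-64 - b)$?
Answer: $i \sqrt{44371} \approx 210.64 i$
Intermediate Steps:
$m{\left(j,b \right)} = 64 + b$
$\sqrt{-44231 + m{\left(53,-204 \right)}} = \sqrt{-44231 + \left(64 - 204\right)} = \sqrt{-44231 - 140} = \sqrt{-44371} = i \sqrt{44371}$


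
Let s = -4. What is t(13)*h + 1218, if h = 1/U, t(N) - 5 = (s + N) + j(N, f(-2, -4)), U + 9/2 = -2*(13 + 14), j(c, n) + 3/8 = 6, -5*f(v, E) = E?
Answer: 569867/468 ≈ 1217.7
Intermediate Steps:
f(v, E) = -E/5
j(c, n) = 45/8 (j(c, n) = -3/8 + 6 = 45/8)
U = -117/2 (U = -9/2 - 2*(13 + 14) = -9/2 - 2*27 = -9/2 - 54 = -117/2 ≈ -58.500)
t(N) = 53/8 + N (t(N) = 5 + ((-4 + N) + 45/8) = 5 + (13/8 + N) = 53/8 + N)
h = -2/117 (h = 1/(-117/2) = -2/117 ≈ -0.017094)
t(13)*h + 1218 = (53/8 + 13)*(-2/117) + 1218 = (157/8)*(-2/117) + 1218 = -157/468 + 1218 = 569867/468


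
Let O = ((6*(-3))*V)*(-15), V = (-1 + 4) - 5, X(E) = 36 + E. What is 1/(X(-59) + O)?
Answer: -1/563 ≈ -0.0017762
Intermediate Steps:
V = -2 (V = 3 - 5 = -2)
O = -540 (O = ((6*(-3))*(-2))*(-15) = -18*(-2)*(-15) = 36*(-15) = -540)
1/(X(-59) + O) = 1/((36 - 59) - 540) = 1/(-23 - 540) = 1/(-563) = -1/563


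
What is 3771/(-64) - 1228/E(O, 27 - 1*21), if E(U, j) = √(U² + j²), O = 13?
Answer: -3771/64 - 1228*√205/205 ≈ -144.69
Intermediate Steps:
3771/(-64) - 1228/E(O, 27 - 1*21) = 3771/(-64) - 1228/√(13² + (27 - 1*21)²) = 3771*(-1/64) - 1228/√(169 + (27 - 21)²) = -3771/64 - 1228/√(169 + 6²) = -3771/64 - 1228/√(169 + 36) = -3771/64 - 1228*√205/205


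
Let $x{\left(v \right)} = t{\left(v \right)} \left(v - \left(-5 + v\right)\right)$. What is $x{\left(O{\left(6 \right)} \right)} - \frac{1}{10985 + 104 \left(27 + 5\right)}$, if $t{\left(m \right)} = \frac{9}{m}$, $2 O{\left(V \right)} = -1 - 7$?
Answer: $- \frac{644089}{57252} \approx -11.25$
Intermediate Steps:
$O{\left(V \right)} = -4$ ($O{\left(V \right)} = \frac{-1 - 7}{2} = \frac{1}{2} \left(-8\right) = -4$)
$x{\left(v \right)} = \frac{45}{v}$ ($x{\left(v \right)} = \frac{9}{v} \left(v - \left(-5 + v\right)\right) = \frac{9}{v} 5 = \frac{45}{v}$)
$x{\left(O{\left(6 \right)} \right)} - \frac{1}{10985 + 104 \left(27 + 5\right)} = \frac{45}{-4} - \frac{1}{10985 + 104 \left(27 + 5\right)} = 45 \left(- \frac{1}{4}\right) - \frac{1}{10985 + 104 \cdot 32} = - \frac{45}{4} - \frac{1}{10985 + 3328} = - \frac{45}{4} - \frac{1}{14313} = - \frac{644089}{57252}$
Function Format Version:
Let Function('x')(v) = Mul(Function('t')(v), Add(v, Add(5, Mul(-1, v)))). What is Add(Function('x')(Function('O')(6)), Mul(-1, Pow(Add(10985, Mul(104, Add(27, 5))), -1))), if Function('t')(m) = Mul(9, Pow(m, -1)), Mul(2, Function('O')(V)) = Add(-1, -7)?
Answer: Rational(-644089, 57252) ≈ -11.250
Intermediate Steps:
Function('O')(V) = -4 (Function('O')(V) = Mul(Rational(1, 2), Add(-1, -7)) = Mul(Rational(1, 2), -8) = -4)
Function('x')(v) = Mul(45, Pow(v, -1)) (Function('x')(v) = Mul(Mul(9, Pow(v, -1)), Add(v, Add(5, Mul(-1, v)))) = Mul(Mul(9, Pow(v, -1)), 5) = Mul(45, Pow(v, -1)))
Add(Function('x')(Function('O')(6)), Mul(-1, Pow(Add(10985, Mul(104, Add(27, 5))), -1))) = Add(Mul(45, Pow(-4, -1)), Mul(-1, Pow(Add(10985, Mul(104, Add(27, 5))), -1))) = Add(Mul(45, Rational(-1, 4)), Mul(-1, Pow(Add(10985, Mul(104, 32)), -1))) = Add(Rational(-45, 4), Mul(-1, Pow(Add(10985, 3328), -1))) = Add(Rational(-45, 4), Mul(-1, Pow(14313, -1))) = Add(Rational(-45, 4), Mul(-1, Rational(1, 14313))) = Add(Rational(-45, 4), Rational(-1, 14313)) = Rational(-644089, 57252)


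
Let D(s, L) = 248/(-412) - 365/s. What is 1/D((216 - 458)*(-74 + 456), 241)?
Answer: -9521732/5693933 ≈ -1.6723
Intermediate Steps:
D(s, L) = -62/103 - 365/s (D(s, L) = 248*(-1/412) - 365/s = -62/103 - 365/s)
1/D((216 - 458)*(-74 + 456), 241) = 1/(-62/103 - 365*1/((-74 + 456)*(216 - 458))) = 1/(-62/103 - 365/((-242*382))) = 1/(-62/103 - 365/(-92444)) = 1/(-62/103 - 365*(-1/92444)) = 1/(-62/103 + 365/92444) = 1/(-5693933/9521732) = -9521732/5693933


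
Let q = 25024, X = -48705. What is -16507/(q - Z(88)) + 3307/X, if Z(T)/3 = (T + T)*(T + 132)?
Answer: 502586683/4438778880 ≈ 0.11323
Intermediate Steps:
Z(T) = 6*T*(132 + T) (Z(T) = 3*((T + T)*(T + 132)) = 3*((2*T)*(132 + T)) = 3*(2*T*(132 + T)) = 6*T*(132 + T))
-16507/(q - Z(88)) + 3307/X = -16507/(25024 - 6*88*(132 + 88)) + 3307/(-48705) = -16507/(25024 - 6*88*220) + 3307*(-1/48705) = -16507/(25024 - 1*116160) - 3307/48705 = -16507/(25024 - 116160) - 3307/48705 = -16507/(-91136) - 3307/48705 = -16507*(-1/91136) - 3307/48705 = 16507/91136 - 3307/48705 = 502586683/4438778880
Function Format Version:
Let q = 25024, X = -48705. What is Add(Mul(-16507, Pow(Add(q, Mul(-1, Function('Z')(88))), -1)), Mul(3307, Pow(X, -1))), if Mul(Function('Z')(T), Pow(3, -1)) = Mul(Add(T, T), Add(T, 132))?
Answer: Rational(502586683, 4438778880) ≈ 0.11323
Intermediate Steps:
Function('Z')(T) = Mul(6, T, Add(132, T)) (Function('Z')(T) = Mul(3, Mul(Add(T, T), Add(T, 132))) = Mul(3, Mul(Mul(2, T), Add(132, T))) = Mul(3, Mul(2, T, Add(132, T))) = Mul(6, T, Add(132, T)))
Add(Mul(-16507, Pow(Add(q, Mul(-1, Function('Z')(88))), -1)), Mul(3307, Pow(X, -1))) = Add(Mul(-16507, Pow(Add(25024, Mul(-1, Mul(6, 88, Add(132, 88)))), -1)), Mul(3307, Pow(-48705, -1))) = Add(Mul(-16507, Pow(Add(25024, Mul(-1, Mul(6, 88, 220))), -1)), Mul(3307, Rational(-1, 48705))) = Add(Mul(-16507, Pow(Add(25024, Mul(-1, 116160)), -1)), Rational(-3307, 48705)) = Add(Mul(-16507, Pow(Add(25024, -116160), -1)), Rational(-3307, 48705)) = Add(Mul(-16507, Pow(-91136, -1)), Rational(-3307, 48705)) = Add(Mul(-16507, Rational(-1, 91136)), Rational(-3307, 48705)) = Add(Rational(16507, 91136), Rational(-3307, 48705)) = Rational(502586683, 4438778880)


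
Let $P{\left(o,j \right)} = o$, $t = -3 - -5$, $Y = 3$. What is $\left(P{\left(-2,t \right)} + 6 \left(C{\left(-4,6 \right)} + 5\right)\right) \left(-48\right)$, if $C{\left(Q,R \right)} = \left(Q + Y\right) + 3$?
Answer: $-1920$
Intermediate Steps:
$C{\left(Q,R \right)} = 6 + Q$ ($C{\left(Q,R \right)} = \left(Q + 3\right) + 3 = \left(3 + Q\right) + 3 = 6 + Q$)
$t = 2$ ($t = -3 + 5 = 2$)
$\left(P{\left(-2,t \right)} + 6 \left(C{\left(-4,6 \right)} + 5\right)\right) \left(-48\right) = \left(-2 + 6 \left(\left(6 - 4\right) + 5\right)\right) \left(-48\right) = \left(-2 + 6 \left(2 + 5\right)\right) \left(-48\right) = \left(-2 + 6 \cdot 7\right) \left(-48\right) = \left(-2 + 42\right) \left(-48\right) = 40 \left(-48\right) = -1920$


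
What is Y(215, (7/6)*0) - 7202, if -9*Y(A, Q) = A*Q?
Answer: -7202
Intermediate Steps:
Y(A, Q) = -A*Q/9
Y(215, (7/6)*0) - 7202 = -⅑*215*(7/6)*0 - 7202 = -⅑*215*0 - 7202 = 0 - 7202 = -7202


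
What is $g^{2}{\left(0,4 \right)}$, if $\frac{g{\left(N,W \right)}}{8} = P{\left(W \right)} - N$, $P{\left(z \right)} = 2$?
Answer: $256$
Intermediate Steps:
$g{\left(N,W \right)} = 16 - 8 N$ ($g{\left(N,W \right)} = 8 \left(2 - N\right) = 16 - 8 N$)
$g^{2}{\left(0,4 \right)} = \left(16 - 0\right)^{2} = \left(16 + 0\right)^{2} = 16^{2} = 256$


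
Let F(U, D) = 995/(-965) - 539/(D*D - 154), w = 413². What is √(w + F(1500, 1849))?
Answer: √74254129951533398927349/659798871 ≈ 413.00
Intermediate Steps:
w = 170569
F(U, D) = -199/193 - 539/(-154 + D²) (F(U, D) = 995*(-1/965) - 539/(D² - 154) = -199/193 - 539/(-154 + D²))
√(w + F(1500, 1849)) = √(170569 + (-73381 - 199*1849²)/(193*(-154 + 1849²))) = √(170569 + (-73381 - 199*3418801)/(193*(-154 + 3418801))) = √(170569 + (1/193)*(-73381 - 680341399)/3418647) = √(170569 + (1/193)*(1/3418647)*(-680414780)) = √(170569 - 680414780/659798871) = √(112540553212819/659798871) = √74254129951533398927349/659798871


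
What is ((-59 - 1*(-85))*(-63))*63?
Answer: -103194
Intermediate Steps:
((-59 - 1*(-85))*(-63))*63 = ((-59 + 85)*(-63))*63 = (26*(-63))*63 = -1638*63 = -103194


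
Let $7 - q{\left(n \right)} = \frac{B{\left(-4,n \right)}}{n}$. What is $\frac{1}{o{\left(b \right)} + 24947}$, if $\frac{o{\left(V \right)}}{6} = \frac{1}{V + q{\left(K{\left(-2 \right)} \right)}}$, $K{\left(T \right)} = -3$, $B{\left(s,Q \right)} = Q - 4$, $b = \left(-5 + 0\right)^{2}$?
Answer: $\frac{89}{2220301} \approx 4.0085 \cdot 10^{-5}$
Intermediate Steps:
$b = 25$ ($b = \left(-5\right)^{2} = 25$)
$B{\left(s,Q \right)} = -4 + Q$
$q{\left(n \right)} = 7 - \frac{-4 + n}{n}$
$o{\left(V \right)} = \frac{6}{\frac{14}{3} + V}$ ($o{\left(V \right)} = \frac{6}{V + \left(6 + \frac{4}{-3}\right)} = \frac{6}{V + \left(6 + 4 \left(- \frac{1}{3}\right)\right)} = \frac{6}{V + \left(6 - \frac{4}{3}\right)} = \frac{6}{V + \frac{14}{3}} = \frac{6}{\frac{14}{3} + V}$)
$\frac{1}{o{\left(b \right)} + 24947} = \frac{1}{\frac{18}{14 + 3 \cdot 25} + 24947} = \frac{1}{\frac{18}{14 + 75} + 24947} = \frac{1}{\frac{18}{89} + 24947} = \frac{1}{\frac{2220301}{89}} = \frac{89}{2220301}$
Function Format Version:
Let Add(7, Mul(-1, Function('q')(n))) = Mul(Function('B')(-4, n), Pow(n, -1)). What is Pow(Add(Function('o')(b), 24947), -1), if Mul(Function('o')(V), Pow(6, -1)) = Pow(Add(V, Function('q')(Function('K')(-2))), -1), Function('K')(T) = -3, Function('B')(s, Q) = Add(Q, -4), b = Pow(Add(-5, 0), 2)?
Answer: Rational(89, 2220301) ≈ 4.0085e-5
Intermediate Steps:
b = 25 (b = Pow(-5, 2) = 25)
Function('B')(s, Q) = Add(-4, Q)
Function('q')(n) = Add(7, Mul(-1, Pow(n, -1), Add(-4, n))) (Function('q')(n) = Add(7, Mul(-1, Mul(Add(-4, n), Pow(n, -1)))) = Add(7, Mul(-1, Mul(Pow(n, -1), Add(-4, n)))) = Add(7, Mul(-1, Pow(n, -1), Add(-4, n))))
Function('o')(V) = Mul(6, Pow(Add(Rational(14, 3), V), -1)) (Function('o')(V) = Mul(6, Pow(Add(V, Add(6, Mul(4, Pow(-3, -1)))), -1)) = Mul(6, Pow(Add(V, Add(6, Mul(4, Rational(-1, 3)))), -1)) = Mul(6, Pow(Add(V, Add(6, Rational(-4, 3))), -1)) = Mul(6, Pow(Add(V, Rational(14, 3)), -1)) = Mul(6, Pow(Add(Rational(14, 3), V), -1)))
Pow(Add(Function('o')(b), 24947), -1) = Pow(Add(Mul(18, Pow(Add(14, Mul(3, 25)), -1)), 24947), -1) = Pow(Add(Mul(18, Pow(Add(14, 75), -1)), 24947), -1) = Pow(Add(Mul(18, Pow(89, -1)), 24947), -1) = Pow(Add(Mul(18, Rational(1, 89)), 24947), -1) = Pow(Add(Rational(18, 89), 24947), -1) = Pow(Rational(2220301, 89), -1) = Rational(89, 2220301)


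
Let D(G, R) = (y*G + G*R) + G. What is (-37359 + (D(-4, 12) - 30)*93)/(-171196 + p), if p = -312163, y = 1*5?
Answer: 46845/483359 ≈ 0.096915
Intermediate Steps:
y = 5
D(G, R) = 6*G + G*R (D(G, R) = (5*G + G*R) + G = 6*G + G*R)
(-37359 + (D(-4, 12) - 30)*93)/(-171196 + p) = (-37359 + (-4*(6 + 12) - 30)*93)/(-171196 - 312163) = (-37359 + (-4*18 - 30)*93)/(-483359) = (-37359 + (-72 - 30)*93)*(-1/483359) = (-37359 - 102*93)*(-1/483359) = (-37359 - 9486)*(-1/483359) = -46845*(-1/483359) = 46845/483359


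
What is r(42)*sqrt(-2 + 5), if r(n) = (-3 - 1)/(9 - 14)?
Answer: 4*sqrt(3)/5 ≈ 1.3856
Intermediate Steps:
r(n) = 4/5 (r(n) = -4/(-5) = -4*(-1/5) = 4/5)
r(42)*sqrt(-2 + 5) = 4*sqrt(-2 + 5)/5 = 4*sqrt(3)/5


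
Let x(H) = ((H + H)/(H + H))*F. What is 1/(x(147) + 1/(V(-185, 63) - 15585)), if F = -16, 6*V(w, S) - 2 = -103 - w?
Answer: -15571/249137 ≈ -0.062500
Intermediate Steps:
V(w, S) = -101/6 - w/6 (V(w, S) = ⅓ + (-103 - w)/6 = ⅓ + (-103/6 - w/6) = -101/6 - w/6)
x(H) = -16 (x(H) = ((H + H)/(H + H))*(-16) = ((2*H)/((2*H)))*(-16) = ((2*H)*(1/(2*H)))*(-16) = 1*(-16) = -16)
1/(x(147) + 1/(V(-185, 63) - 15585)) = 1/(-16 + 1/((-101/6 - ⅙*(-185)) - 15585)) = 1/(-16 + 1/((-101/6 + 185/6) - 15585)) = 1/(-16 + 1/(14 - 15585)) = 1/(-16 + 1/(-15571)) = 1/(-16 - 1/15571) = 1/(-249137/15571) = -15571/249137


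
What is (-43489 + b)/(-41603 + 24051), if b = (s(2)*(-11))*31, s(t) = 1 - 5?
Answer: 42125/17552 ≈ 2.4000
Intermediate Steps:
s(t) = -4
b = 1364 (b = -4*(-11)*31 = 44*31 = 1364)
(-43489 + b)/(-41603 + 24051) = (-43489 + 1364)/(-41603 + 24051) = -42125/(-17552) = -42125*(-1/17552) = 42125/17552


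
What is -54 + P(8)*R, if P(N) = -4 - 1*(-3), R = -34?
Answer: -20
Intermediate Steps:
P(N) = -1 (P(N) = -4 + 3 = -1)
-54 + P(8)*R = -54 - 1*(-34) = -54 + 34 = -20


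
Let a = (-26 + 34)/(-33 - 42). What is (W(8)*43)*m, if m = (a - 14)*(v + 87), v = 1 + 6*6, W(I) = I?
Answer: -45130048/75 ≈ -6.0173e+5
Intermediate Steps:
a = -8/75 (a = 8/(-75) = 8*(-1/75) = -8/75 ≈ -0.10667)
v = 37 (v = 1 + 36 = 37)
m = -131192/75 (m = (-8/75 - 14)*(37 + 87) = -1058/75*124 = -131192/75 ≈ -1749.2)
(W(8)*43)*m = (8*43)*(-131192/75) = 344*(-131192/75) = -45130048/75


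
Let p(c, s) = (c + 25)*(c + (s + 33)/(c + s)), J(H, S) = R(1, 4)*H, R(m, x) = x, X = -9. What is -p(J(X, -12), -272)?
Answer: -10849/28 ≈ -387.46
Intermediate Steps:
J(H, S) = 4*H
p(c, s) = (25 + c)*(c + (33 + s)/(c + s))
-p(J(X, -12), -272) = -(825 + (4*(-9))**3 + 25*(-272) + 25*(4*(-9))**2 + 33*(4*(-9)) - 272*(4*(-9))**2 + 26*(4*(-9))*(-272))/(4*(-9) - 272) = -(825 + (-36)**3 - 6800 + 25*(-36)**2 + 33*(-36) - 272*(-36)**2 + 26*(-36)*(-272))/(-36 - 272) = -(825 - 46656 - 6800 + 25*1296 - 1188 - 272*1296 + 254592)/(-308) = -(-1)*(825 - 46656 - 6800 + 32400 - 1188 - 352512 + 254592)/308 = -(-1)*(-119339)/308 = -1*10849/28 = -10849/28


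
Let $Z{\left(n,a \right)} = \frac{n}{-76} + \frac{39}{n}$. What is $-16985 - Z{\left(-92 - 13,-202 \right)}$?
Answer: $- \frac{45182787}{2660} \approx -16986.0$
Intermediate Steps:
$Z{\left(n,a \right)} = \frac{39}{n} - \frac{n}{76}$ ($Z{\left(n,a \right)} = n \left(- \frac{1}{76}\right) + \frac{39}{n} = - \frac{n}{76} + \frac{39}{n} = \frac{39}{n} - \frac{n}{76}$)
$-16985 - Z{\left(-92 - 13,-202 \right)} = -16985 - \left(\frac{39}{-92 - 13} - \frac{-92 - 13}{76}\right) = -16985 - \left(\frac{39}{-105} - - \frac{105}{76}\right) = -16985 - \left(39 \left(- \frac{1}{105}\right) + \frac{105}{76}\right) = -16985 - \left(- \frac{13}{35} + \frac{105}{76}\right) = -16985 - \frac{2687}{2660} = - \frac{45182787}{2660}$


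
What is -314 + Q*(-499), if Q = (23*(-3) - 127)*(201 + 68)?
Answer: 26308962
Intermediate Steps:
Q = -52724 (Q = (-69 - 127)*269 = -196*269 = -52724)
-314 + Q*(-499) = -314 - 52724*(-499) = -314 + 26309276 = 26308962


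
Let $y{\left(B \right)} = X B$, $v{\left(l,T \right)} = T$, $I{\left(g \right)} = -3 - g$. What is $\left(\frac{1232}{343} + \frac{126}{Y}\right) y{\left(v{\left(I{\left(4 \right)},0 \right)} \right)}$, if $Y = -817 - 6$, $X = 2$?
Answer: $0$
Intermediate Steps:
$Y = -823$
$y{\left(B \right)} = 2 B$
$\left(\frac{1232}{343} + \frac{126}{Y}\right) y{\left(v{\left(I{\left(4 \right)},0 \right)} \right)} = \left(\frac{1232}{343} + \frac{126}{-823}\right) 2 \cdot 0 = \left(1232 \cdot \frac{1}{343} + 126 \left(- \frac{1}{823}\right)\right) 0 = \left(\frac{176}{49} - \frac{126}{823}\right) 0 = \frac{138674}{40327} \cdot 0 = 0$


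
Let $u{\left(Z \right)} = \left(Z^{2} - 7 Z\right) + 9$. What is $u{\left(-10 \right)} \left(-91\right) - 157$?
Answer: $-16446$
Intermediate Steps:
$u{\left(Z \right)} = 9 + Z^{2} - 7 Z$
$u{\left(-10 \right)} \left(-91\right) - 157 = \left(9 + \left(-10\right)^{2} - -70\right) \left(-91\right) - 157 = \left(9 + 100 + 70\right) \left(-91\right) - 157 = 179 \left(-91\right) - 157 = -16289 - 157 = -16446$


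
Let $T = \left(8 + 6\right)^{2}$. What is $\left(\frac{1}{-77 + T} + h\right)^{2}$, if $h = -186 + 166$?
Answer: $\frac{5659641}{14161} \approx 399.66$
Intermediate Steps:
$T = 196$ ($T = 14^{2} = 196$)
$h = -20$
$\left(\frac{1}{-77 + T} + h\right)^{2} = \left(\frac{1}{-77 + 196} - 20\right)^{2} = \left(\frac{1}{119} - 20\right)^{2} = \left(- \frac{2379}{119}\right)^{2} = \frac{5659641}{14161}$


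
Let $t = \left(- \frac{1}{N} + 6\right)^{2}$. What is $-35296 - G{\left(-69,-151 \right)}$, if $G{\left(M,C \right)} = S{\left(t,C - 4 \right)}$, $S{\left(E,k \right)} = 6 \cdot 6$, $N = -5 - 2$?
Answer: $-35332$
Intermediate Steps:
$N = -7$ ($N = -5 - 2 = -7$)
$t = \frac{1849}{49}$ ($t = \left(- \frac{1}{-7} + 6\right)^{2} = \left(\left(-1\right) \left(- \frac{1}{7}\right) + 6\right)^{2} = \left(\frac{1}{7} + 6\right)^{2} = \left(\frac{43}{7}\right)^{2} = \frac{1849}{49} \approx 37.735$)
$S{\left(E,k \right)} = 36$
$G{\left(M,C \right)} = 36$
$-35296 - G{\left(-69,-151 \right)} = -35296 - 36 = -35332$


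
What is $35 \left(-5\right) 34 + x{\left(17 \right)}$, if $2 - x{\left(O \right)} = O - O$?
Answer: $-5948$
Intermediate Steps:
$x{\left(O \right)} = 2$ ($x{\left(O \right)} = 2 - \left(O - O\right) = 2 - 0 = 2 + 0 = 2$)
$35 \left(-5\right) 34 + x{\left(17 \right)} = 35 \left(-5\right) 34 + 2 = \left(-175\right) 34 + 2 = -5950 + 2 = -5948$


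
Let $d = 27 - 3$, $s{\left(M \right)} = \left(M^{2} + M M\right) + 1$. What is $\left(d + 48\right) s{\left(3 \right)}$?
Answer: $1368$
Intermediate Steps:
$s{\left(M \right)} = 1 + 2 M^{2}$ ($s{\left(M \right)} = \left(M^{2} + M^{2}\right) + 1 = 2 M^{2} + 1 = 1 + 2 M^{2}$)
$d = 24$ ($d = 27 - 3 = 24$)
$\left(d + 48\right) s{\left(3 \right)} = \left(24 + 48\right) \left(1 + 2 \cdot 3^{2}\right) = 72 \left(1 + 2 \cdot 9\right) = 72 \left(1 + 18\right) = 72 \cdot 19 = 1368$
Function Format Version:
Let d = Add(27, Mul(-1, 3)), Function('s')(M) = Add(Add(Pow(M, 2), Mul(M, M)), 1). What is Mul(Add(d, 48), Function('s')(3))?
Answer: 1368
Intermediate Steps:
Function('s')(M) = Add(1, Mul(2, Pow(M, 2))) (Function('s')(M) = Add(Add(Pow(M, 2), Pow(M, 2)), 1) = Add(Mul(2, Pow(M, 2)), 1) = Add(1, Mul(2, Pow(M, 2))))
d = 24 (d = Add(27, -3) = 24)
Mul(Add(d, 48), Function('s')(3)) = Mul(Add(24, 48), Add(1, Mul(2, Pow(3, 2)))) = Mul(72, Add(1, Mul(2, 9))) = Mul(72, Add(1, 18)) = Mul(72, 19) = 1368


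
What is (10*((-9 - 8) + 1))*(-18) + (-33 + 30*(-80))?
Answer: 447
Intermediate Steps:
(10*((-9 - 8) + 1))*(-18) + (-33 + 30*(-80)) = (10*(-17 + 1))*(-18) + (-33 - 2400) = (10*(-16))*(-18) - 2433 = -160*(-18) - 2433 = 2880 - 2433 = 447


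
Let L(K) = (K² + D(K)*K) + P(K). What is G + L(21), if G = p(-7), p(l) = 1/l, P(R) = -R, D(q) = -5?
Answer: 2204/7 ≈ 314.86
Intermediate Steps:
G = -⅐ (G = 1/(-7) = -⅐ ≈ -0.14286)
L(K) = K² - 6*K (L(K) = (K² - 5*K) - K = K² - 6*K)
G + L(21) = -⅐ + 21*(-6 + 21) = -⅐ + 21*15 = -⅐ + 315 = 2204/7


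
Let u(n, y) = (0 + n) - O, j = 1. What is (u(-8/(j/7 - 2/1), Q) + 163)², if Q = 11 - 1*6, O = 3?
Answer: 4562496/169 ≈ 26997.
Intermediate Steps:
Q = 5 (Q = 11 - 6 = 5)
u(n, y) = -3 + n (u(n, y) = (0 + n) - 1*3 = n - 3 = -3 + n)
(u(-8/(j/7 - 2/1), Q) + 163)² = ((-3 - 8/(1/7 - 2/1)) + 163)² = ((-3 - 8/(1*(⅐) - 2*1)) + 163)² = ((-3 - 8/(⅐ - 2)) + 163)² = ((-3 - 8/(-13/7)) + 163)² = ((-3 - 8*(-7/13)) + 163)² = ((-3 + 56/13) + 163)² = (17/13 + 163)² = (2136/13)² = 4562496/169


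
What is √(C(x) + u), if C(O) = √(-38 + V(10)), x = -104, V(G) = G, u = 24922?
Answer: √(24922 + 2*I*√7) ≈ 157.87 + 0.017*I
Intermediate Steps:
C(O) = 2*I*√7 (C(O) = √(-38 + 10) = √(-28) = 2*I*√7)
√(C(x) + u) = √(2*I*√7 + 24922) = √(24922 + 2*I*√7)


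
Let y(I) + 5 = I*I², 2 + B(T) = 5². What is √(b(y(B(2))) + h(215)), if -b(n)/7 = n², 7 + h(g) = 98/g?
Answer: I*√47861351804805/215 ≈ 32178.0*I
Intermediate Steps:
B(T) = 23 (B(T) = -2 + 5² = -2 + 25 = 23)
y(I) = -5 + I³ (y(I) = -5 + I*I² = -5 + I³)
h(g) = -7 + 98/g
b(n) = -7*n²
√(b(y(B(2))) + h(215)) = √(-7*(-5 + 23³)² + (-7 + 98/215)) = √(-7*(-5 + 12167)² + (-7 + 98*(1/215))) = √(-7*12162² + (-7 + 98/215)) = √(-7*147914244 - 1407/215) = √(-1035399708 - 1407/215) = √(-222610938627/215) = I*√47861351804805/215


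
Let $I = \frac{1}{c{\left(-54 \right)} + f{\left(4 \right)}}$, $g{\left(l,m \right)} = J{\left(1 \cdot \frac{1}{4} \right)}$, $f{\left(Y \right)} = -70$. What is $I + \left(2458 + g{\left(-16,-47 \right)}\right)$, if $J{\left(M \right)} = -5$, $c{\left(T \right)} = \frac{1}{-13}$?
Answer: $\frac{2234670}{911} \approx 2453.0$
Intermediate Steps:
$c{\left(T \right)} = - \frac{1}{13}$
$g{\left(l,m \right)} = -5$
$I = - \frac{13}{911}$ ($I = \frac{1}{- \frac{1}{13} - 70} = \frac{1}{- \frac{911}{13}} = - \frac{13}{911} \approx -0.01427$)
$I + \left(2458 + g{\left(-16,-47 \right)}\right) = - \frac{13}{911} + \left(2458 - 5\right) = - \frac{13}{911} + 2453 = \frac{2234670}{911}$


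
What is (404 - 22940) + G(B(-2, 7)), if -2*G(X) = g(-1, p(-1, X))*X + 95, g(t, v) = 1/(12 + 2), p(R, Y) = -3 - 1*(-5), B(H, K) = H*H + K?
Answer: -632349/28 ≈ -22584.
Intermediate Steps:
B(H, K) = K + H**2 (B(H, K) = H**2 + K = K + H**2)
p(R, Y) = 2 (p(R, Y) = -3 + 5 = 2)
g(t, v) = 1/14
G(X) = -95/2 - X/28 (G(X) = -(X/14 + 95)/2 = -(95 + X/14)/2 = -95/2 - X/28)
(404 - 22940) + G(B(-2, 7)) = (404 - 22940) + (-95/2 - (7 + (-2)**2)/28) = -22536 + (-95/2 - (7 + 4)/28) = -22536 + (-95/2 - 1/28*11) = -22536 + (-95/2 - 11/28) = -22536 - 1341/28 = -632349/28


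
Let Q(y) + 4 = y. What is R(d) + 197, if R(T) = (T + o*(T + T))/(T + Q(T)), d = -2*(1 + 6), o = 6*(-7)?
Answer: 2571/16 ≈ 160.69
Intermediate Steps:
o = -42
Q(y) = -4 + y
d = -14 (d = -2*7 = -14)
R(T) = -83*T/(-4 + 2*T) (R(T) = (T - 42*(T + T))/(T + (-4 + T)) = (T - 84*T)/(-4 + 2*T) = (-83*T)/(-4 + 2*T) = -83*T/(-4 + 2*T))
R(d) + 197 = -83*(-14)/(-4 + 2*(-14)) + 197 = -83*(-14)/(-4 - 28) + 197 = -83*(-14)/(-32) + 197 = -83*(-14)*(-1/32) + 197 = -581/16 + 197 = 2571/16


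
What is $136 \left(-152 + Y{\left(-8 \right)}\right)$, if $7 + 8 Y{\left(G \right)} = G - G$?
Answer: $-20791$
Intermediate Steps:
$Y{\left(G \right)} = - \frac{7}{8}$ ($Y{\left(G \right)} = - \frac{7}{8} + \frac{G - G}{8} = - \frac{7}{8} + \frac{1}{8} \cdot 0 = - \frac{7}{8} + 0 = - \frac{7}{8}$)
$136 \left(-152 + Y{\left(-8 \right)}\right) = 136 \left(-152 - \frac{7}{8}\right) = 136 \left(- \frac{1223}{8}\right) = -20791$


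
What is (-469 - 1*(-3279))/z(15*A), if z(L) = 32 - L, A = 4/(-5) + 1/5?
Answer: 2810/41 ≈ 68.537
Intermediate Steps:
A = -3/5 (A = 4*(-1/5) + 1*(1/5) = -4/5 + 1/5 = -3/5 ≈ -0.60000)
(-469 - 1*(-3279))/z(15*A) = (-469 - 1*(-3279))/(32 - 15*(-3)/5) = (-469 + 3279)/(32 - 1*(-9)) = 2810/(32 + 9) = 2810/41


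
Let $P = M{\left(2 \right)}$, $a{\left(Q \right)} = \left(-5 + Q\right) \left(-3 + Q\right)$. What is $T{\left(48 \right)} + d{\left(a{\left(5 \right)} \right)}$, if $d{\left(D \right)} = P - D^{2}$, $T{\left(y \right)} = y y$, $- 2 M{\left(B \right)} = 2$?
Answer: $2303$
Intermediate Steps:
$M{\left(B \right)} = -1$ ($M{\left(B \right)} = \left(- \frac{1}{2}\right) 2 = -1$)
$T{\left(y \right)} = y^{2}$
$P = -1$
$d{\left(D \right)} = -1 - D^{2}$
$T{\left(48 \right)} + d{\left(a{\left(5 \right)} \right)} = 48^{2} - \left(1 + \left(15 + 5^{2} - 40\right)^{2}\right) = 2304 - \left(1 + \left(15 + 25 - 40\right)^{2}\right) = 2304 - 1 = 2303$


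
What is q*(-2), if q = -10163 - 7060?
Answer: 34446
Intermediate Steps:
q = -17223
q*(-2) = -17223*(-2) = 34446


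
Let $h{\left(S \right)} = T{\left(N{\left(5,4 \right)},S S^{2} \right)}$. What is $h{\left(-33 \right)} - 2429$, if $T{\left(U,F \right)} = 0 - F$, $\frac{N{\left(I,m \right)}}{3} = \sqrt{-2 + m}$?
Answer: $33508$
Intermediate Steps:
$N{\left(I,m \right)} = 3 \sqrt{-2 + m}$
$T{\left(U,F \right)} = - F$
$h{\left(S \right)} = - S^{3}$ ($h{\left(S \right)} = - S S^{2} = - S^{3}$)
$h{\left(-33 \right)} - 2429 = - \left(-33\right)^{3} - 2429 = \left(-1\right) \left(-35937\right) - 2429 = 35937 - 2429 = 33508$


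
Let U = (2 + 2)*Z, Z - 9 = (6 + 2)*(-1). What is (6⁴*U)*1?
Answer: 5184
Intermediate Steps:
Z = 1 (Z = 9 + (6 + 2)*(-1) = 9 + 8*(-1) = 9 - 8 = 1)
U = 4 (U = (2 + 2)*1 = 4*1 = 4)
(6⁴*U)*1 = (6⁴*4)*1 = (1296*4)*1 = 5184*1 = 5184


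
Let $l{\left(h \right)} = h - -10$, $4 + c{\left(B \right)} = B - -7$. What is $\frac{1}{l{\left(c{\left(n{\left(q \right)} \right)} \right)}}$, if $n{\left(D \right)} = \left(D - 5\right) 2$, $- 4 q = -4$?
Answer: $\frac{1}{5} \approx 0.2$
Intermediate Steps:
$q = 1$ ($q = \left(- \frac{1}{4}\right) \left(-4\right) = 1$)
$n{\left(D \right)} = -10 + 2 D$ ($n{\left(D \right)} = \left(-5 + D\right) 2 = -10 + 2 D$)
$c{\left(B \right)} = 3 + B$ ($c{\left(B \right)} = -4 + \left(B - -7\right) = -4 + \left(B + 7\right) = -4 + \left(7 + B\right) = 3 + B$)
$l{\left(h \right)} = 10 + h$ ($l{\left(h \right)} = h + 10 = 10 + h$)
$\frac{1}{l{\left(c{\left(n{\left(q \right)} \right)} \right)}} = \frac{1}{10 + \left(3 + \left(-10 + 2 \cdot 1\right)\right)} = \frac{1}{10 + \left(3 + \left(-10 + 2\right)\right)} = \frac{1}{10 + \left(3 - 8\right)} = \frac{1}{10 - 5} = \frac{1}{5}$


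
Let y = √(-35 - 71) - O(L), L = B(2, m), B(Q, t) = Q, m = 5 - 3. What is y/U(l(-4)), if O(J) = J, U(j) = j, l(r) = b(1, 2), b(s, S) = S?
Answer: -1 + I*√106/2 ≈ -1.0 + 5.1478*I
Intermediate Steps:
m = 2
L = 2
l(r) = 2
y = -2 + I*√106 (y = √(-35 - 71) - 1*2 = √(-106) - 2 = I*√106 - 2 = -2 + I*√106 ≈ -2.0 + 10.296*I)
y/U(l(-4)) = (-2 + I*√106)/2 = (-2 + I*√106)*(½) = -1 + I*√106/2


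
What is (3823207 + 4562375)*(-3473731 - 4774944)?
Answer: -69169940603850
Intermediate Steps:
(3823207 + 4562375)*(-3473731 - 4774944) = 8385582*(-8248675) = -69169940603850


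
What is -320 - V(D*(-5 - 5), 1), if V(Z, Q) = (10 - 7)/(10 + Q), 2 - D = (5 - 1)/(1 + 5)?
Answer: -3523/11 ≈ -320.27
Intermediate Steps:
D = 4/3 (D = 2 - (5 - 1)/(1 + 5) = 2 - 4/6 = 2 - 1*⅔ = 2 - ⅔ = 4/3 ≈ 1.3333)
V(Z, Q) = 3/(10 + Q)
-320 - V(D*(-5 - 5), 1) = -320 - 3/(10 + 1) = -320 - 3/11 = -3523/11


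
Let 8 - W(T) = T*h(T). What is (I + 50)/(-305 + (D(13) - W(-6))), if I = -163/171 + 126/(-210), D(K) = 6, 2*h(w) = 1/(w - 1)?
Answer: -144977/917415 ≈ -0.15803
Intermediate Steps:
h(w) = 1/(2*(-1 + w)) (h(w) = 1/(2*(w - 1)) = 1/(2*(-1 + w)))
W(T) = 8 - T/(2*(-1 + T)) (W(T) = 8 - T*1/(2*(-1 + T)) = 8 - T/(2*(-1 + T)))
I = -1328/855 (I = -163*1/171 + 126*(-1/210) = -163/171 - ⅗ = -1328/855 ≈ -1.5532)
(I + 50)/(-305 + (D(13) - W(-6))) = (-1328/855 + 50)/(-305 + (6 - (-16 + 15*(-6))/(2*(-1 - 6)))) = 41422/(855*(-305 + (6 - (-16 - 90)/(2*(-7))))) = 41422/(855*(-305 + (6 - (-1)*(-106)/(2*7)))) = 41422/(855*(-305 + (6 - 1*53/7))) = 41422/(855*(-305 + (6 - 53/7))) = 41422/(855*(-305 - 11/7)) = 41422/(855*(-2146/7)) = (41422/855)*(-7/2146) = -144977/917415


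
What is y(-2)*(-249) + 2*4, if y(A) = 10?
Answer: -2482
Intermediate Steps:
y(-2)*(-249) + 2*4 = 10*(-249) + 2*4 = -2490 + 8 = -2482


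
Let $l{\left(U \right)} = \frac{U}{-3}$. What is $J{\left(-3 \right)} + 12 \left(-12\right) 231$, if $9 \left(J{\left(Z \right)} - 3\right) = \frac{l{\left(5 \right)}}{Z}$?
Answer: $- \frac{2694136}{81} \approx -33261.0$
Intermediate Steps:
$l{\left(U \right)} = - \frac{U}{3}$ ($l{\left(U \right)} = U \left(- \frac{1}{3}\right) = - \frac{U}{3}$)
$J{\left(Z \right)} = 3 - \frac{5}{27 Z}$ ($J{\left(Z \right)} = 3 + \frac{\left(- \frac{1}{3}\right) 5 \frac{1}{Z}}{9} = 3 + \frac{\left(- \frac{5}{3}\right) \frac{1}{Z}}{9} = 3 - \frac{5}{27 Z}$)
$J{\left(-3 \right)} + 12 \left(-12\right) 231 = \left(3 - \frac{5}{27 \left(-3\right)}\right) + 12 \left(-12\right) 231 = \left(3 - - \frac{5}{81}\right) - 33264 = \left(3 + \frac{5}{81}\right) - 33264 = \frac{248}{81} - 33264 = - \frac{2694136}{81}$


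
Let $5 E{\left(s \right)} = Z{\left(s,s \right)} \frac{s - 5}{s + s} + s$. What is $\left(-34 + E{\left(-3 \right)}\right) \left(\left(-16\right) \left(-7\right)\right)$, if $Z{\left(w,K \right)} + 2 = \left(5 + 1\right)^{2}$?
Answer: $- \frac{42896}{15} \approx -2859.7$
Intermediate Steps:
$Z{\left(w,K \right)} = 34$ ($Z{\left(w,K \right)} = -2 + \left(5 + 1\right)^{2} = -2 + 6^{2} = -2 + 36 = 34$)
$E{\left(s \right)} = \frac{s}{5} + \frac{17 \left(-5 + s\right)}{5 s}$ ($E{\left(s \right)} = \frac{34 \frac{s - 5}{s + s} + s}{5} = \frac{34 \frac{-5 + s}{2 s} + s}{5} = \frac{\frac{17 \left(-5 + s\right)}{s} + s}{5} = \frac{s + \frac{17 \left(-5 + s\right)}{s}}{5} = \frac{s}{5} + \frac{17 \left(-5 + s\right)}{5 s}$)
$\left(-34 + E{\left(-3 \right)}\right) \left(\left(-16\right) \left(-7\right)\right) = \left(-34 + \frac{-85 - 3 \left(17 - 3\right)}{5 \left(-3\right)}\right) \left(\left(-16\right) \left(-7\right)\right) = \left(-34 + \frac{1}{5} \left(- \frac{1}{3}\right) \left(-85 - 42\right)\right) 112 = \left(-34 + \frac{1}{5} \left(- \frac{1}{3}\right) \left(-127\right)\right) 112 = \left(-34 + \frac{127}{15}\right) 112 = \left(- \frac{383}{15}\right) 112 = - \frac{42896}{15}$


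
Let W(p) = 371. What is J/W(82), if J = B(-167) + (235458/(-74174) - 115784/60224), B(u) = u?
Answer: -48047910375/103579837256 ≈ -0.46387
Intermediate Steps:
J = -48047910375/279190936 (J = -167 + (235458/(-74174) - 115784/60224) = -167 + (235458*(-1/74174) - 115784*1/60224) = -167 + (-117729/37087 - 14473/7528) = -167 - 1423024063/279190936 = -48047910375/279190936 ≈ -172.10)
J/W(82) = -48047910375/279190936/371 = -48047910375/279190936*1/371 = -48047910375/103579837256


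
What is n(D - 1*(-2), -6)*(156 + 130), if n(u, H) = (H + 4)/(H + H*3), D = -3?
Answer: 143/6 ≈ 23.833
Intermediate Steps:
n(u, H) = (4 + H)/(4*H) (n(u, H) = (4 + H)/(H + 3*H) = (4 + H)/((4*H)) = (4 + H)*(1/(4*H)) = (4 + H)/(4*H))
n(D - 1*(-2), -6)*(156 + 130) = ((¼)*(4 - 6)/(-6))*(156 + 130) = ((¼)*(-⅙)*(-2))*286 = (1/12)*286 = 143/6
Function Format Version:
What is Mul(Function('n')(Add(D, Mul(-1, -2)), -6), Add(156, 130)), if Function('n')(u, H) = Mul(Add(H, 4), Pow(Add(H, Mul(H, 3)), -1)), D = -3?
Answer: Rational(143, 6) ≈ 23.833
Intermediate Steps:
Function('n')(u, H) = Mul(Rational(1, 4), Pow(H, -1), Add(4, H)) (Function('n')(u, H) = Mul(Add(4, H), Pow(Add(H, Mul(3, H)), -1)) = Mul(Add(4, H), Pow(Mul(4, H), -1)) = Mul(Add(4, H), Mul(Rational(1, 4), Pow(H, -1))) = Mul(Rational(1, 4), Pow(H, -1), Add(4, H)))
Mul(Function('n')(Add(D, Mul(-1, -2)), -6), Add(156, 130)) = Mul(Mul(Rational(1, 4), Pow(-6, -1), Add(4, -6)), Add(156, 130)) = Mul(Mul(Rational(1, 4), Rational(-1, 6), -2), 286) = Mul(Rational(1, 12), 286) = Rational(143, 6)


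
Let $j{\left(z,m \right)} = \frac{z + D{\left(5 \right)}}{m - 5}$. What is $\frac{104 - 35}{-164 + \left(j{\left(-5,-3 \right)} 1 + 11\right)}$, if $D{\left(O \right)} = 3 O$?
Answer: $- \frac{276}{617} \approx -0.44733$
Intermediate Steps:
$j{\left(z,m \right)} = \frac{15 + z}{-5 + m}$ ($j{\left(z,m \right)} = \frac{z + 3 \cdot 5}{m - 5} = \frac{z + 15}{-5 + m} = \frac{15 + z}{-5 + m}$)
$\frac{104 - 35}{-164 + \left(j{\left(-5,-3 \right)} 1 + 11\right)} = \frac{104 - 35}{-164 + \left(\frac{15 - 5}{-5 - 3} \cdot 1 + 11\right)} = \frac{69}{-164 + \left(\frac{1}{-8} \cdot 10 \cdot 1 + 11\right)} = \frac{69}{-164 + \left(\left(- \frac{1}{8}\right) 10 \cdot 1 + 11\right)} = \frac{69}{-164 + \left(\left(- \frac{5}{4}\right) 1 + 11\right)} = \frac{69}{-164 + \left(- \frac{5}{4} + 11\right)} = \frac{69}{-164 + \frac{39}{4}} = \frac{69}{- \frac{617}{4}} = 69 \left(- \frac{4}{617}\right) = - \frac{276}{617}$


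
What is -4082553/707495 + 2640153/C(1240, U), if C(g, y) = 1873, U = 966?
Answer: 1860248424966/1325138135 ≈ 1403.8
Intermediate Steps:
-4082553/707495 + 2640153/C(1240, U) = -4082553/707495 + 2640153/1873 = 1860248424966/1325138135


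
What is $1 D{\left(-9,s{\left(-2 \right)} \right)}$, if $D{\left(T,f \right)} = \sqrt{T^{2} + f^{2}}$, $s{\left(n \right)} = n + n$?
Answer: $\sqrt{97} \approx 9.8489$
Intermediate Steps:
$s{\left(n \right)} = 2 n$
$1 D{\left(-9,s{\left(-2 \right)} \right)} = 1 \sqrt{\left(-9\right)^{2} + \left(2 \left(-2\right)\right)^{2}} = 1 \sqrt{81 + \left(-4\right)^{2}} = 1 \sqrt{81 + 16} = 1 \sqrt{97} = \sqrt{97}$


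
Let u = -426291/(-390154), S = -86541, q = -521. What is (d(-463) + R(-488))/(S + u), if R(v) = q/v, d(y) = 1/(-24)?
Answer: -146502827/12357584114418 ≈ -1.1855e-5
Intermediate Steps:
d(y) = -1/24
u = 426291/390154 (u = -426291*(-1/390154) = 426291/390154 ≈ 1.0926)
R(v) = -521/v
(d(-463) + R(-488))/(S + u) = (-1/24 - 521/(-488))/(-86541 + 426291/390154) = (-1/24 - 521*(-1/488))/(-33763891023/390154) = (-1/24 + 521/488)*(-390154/33763891023) = (751/732)*(-390154/33763891023) = -146502827/12357584114418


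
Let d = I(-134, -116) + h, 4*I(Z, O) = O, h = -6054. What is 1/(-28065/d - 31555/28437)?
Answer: 172982271/606135340 ≈ 0.28539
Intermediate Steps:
I(Z, O) = O/4
d = -6083 (d = (¼)*(-116) - 6054 = -29 - 6054 = -6083)
1/(-28065/d - 31555/28437) = 1/(-28065/(-6083) - 31555/28437) = 1/(-28065*(-1/6083) - 31555*1/28437) = 1/(28065/6083 - 31555/28437) = 1/(606135340/172982271) = 172982271/606135340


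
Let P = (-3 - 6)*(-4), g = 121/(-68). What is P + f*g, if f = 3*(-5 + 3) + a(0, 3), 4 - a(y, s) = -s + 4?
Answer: 2811/68 ≈ 41.338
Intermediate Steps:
a(y, s) = s (a(y, s) = 4 - (-s + 4) = 4 - (4 - s) = 4 + (-4 + s) = s)
g = -121/68 (g = 121*(-1/68) = -121/68 ≈ -1.7794)
P = 36 (P = -9*(-4) = 36)
f = -3 (f = 3*(-5 + 3) + 3 = 3*(-2) + 3 = -6 + 3 = -3)
P + f*g = 36 - 3*(-121/68) = 36 + 363/68 = 2811/68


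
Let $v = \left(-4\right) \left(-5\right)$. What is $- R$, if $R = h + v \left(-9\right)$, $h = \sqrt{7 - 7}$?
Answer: $180$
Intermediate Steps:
$h = 0$ ($h = \sqrt{0} = 0$)
$v = 20$
$R = -180$ ($R = 0 + 20 \left(-9\right) = 0 - 180 = -180$)
$- R = \left(-1\right) \left(-180\right) = 180$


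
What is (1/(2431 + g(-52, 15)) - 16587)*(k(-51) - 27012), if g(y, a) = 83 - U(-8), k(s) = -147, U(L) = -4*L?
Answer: 1118107051347/2482 ≈ 4.5049e+8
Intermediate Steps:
g(y, a) = 51 (g(y, a) = 83 - (-4)*(-8) = 83 - 1*32 = 83 - 32 = 51)
(1/(2431 + g(-52, 15)) - 16587)*(k(-51) - 27012) = (1/(2431 + 51) - 16587)*(-147 - 27012) = (1/2482 - 16587)*(-27159) = -41168933/2482*(-27159) = 1118107051347/2482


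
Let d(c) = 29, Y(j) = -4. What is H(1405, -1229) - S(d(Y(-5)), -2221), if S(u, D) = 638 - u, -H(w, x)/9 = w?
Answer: -13254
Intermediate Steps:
H(w, x) = -9*w
H(1405, -1229) - S(d(Y(-5)), -2221) = -9*1405 - (638 - 1*29) = -12645 - (638 - 29) = -12645 - 1*609 = -12645 - 609 = -13254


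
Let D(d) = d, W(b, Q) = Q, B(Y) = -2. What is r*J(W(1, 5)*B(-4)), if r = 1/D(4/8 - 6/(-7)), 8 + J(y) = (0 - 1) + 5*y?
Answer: -826/19 ≈ -43.474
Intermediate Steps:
J(y) = -9 + 5*y (J(y) = -8 + ((0 - 1) + 5*y) = -8 + (-1 + 5*y) = -9 + 5*y)
r = 14/19 (r = 1/(4/8 - 6/(-7)) = 1/(4*(⅛) - 6*(-⅐)) = 1/(½ + 6/7) = 1/(19/14) = 14/19 ≈ 0.73684)
r*J(W(1, 5)*B(-4)) = 14*(-9 + 5*(5*(-2)))/19 = 14*(-9 + 5*(-10))/19 = 14*(-9 - 50)/19 = (14/19)*(-59) = -826/19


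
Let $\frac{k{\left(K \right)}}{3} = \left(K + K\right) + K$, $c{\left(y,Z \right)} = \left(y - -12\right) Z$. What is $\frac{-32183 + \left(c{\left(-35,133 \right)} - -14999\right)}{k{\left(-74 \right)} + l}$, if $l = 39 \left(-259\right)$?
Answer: $\frac{20243}{10767} \approx 1.8801$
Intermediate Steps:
$c{\left(y,Z \right)} = Z \left(12 + y\right)$ ($c{\left(y,Z \right)} = \left(y + 12\right) Z = \left(12 + y\right) Z = Z \left(12 + y\right)$)
$l = -10101$
$k{\left(K \right)} = 9 K$ ($k{\left(K \right)} = 3 \left(\left(K + K\right) + K\right) = 3 \left(2 K + K\right) = 3 \cdot 3 K = 9 K$)
$\frac{-32183 + \left(c{\left(-35,133 \right)} - -14999\right)}{k{\left(-74 \right)} + l} = \frac{-32183 + \left(133 \left(12 - 35\right) - -14999\right)}{9 \left(-74\right) - 10101} = \frac{-32183 + \left(133 \left(-23\right) + 14999\right)}{-666 - 10101} = \frac{-32183 + \left(-3059 + 14999\right)}{-10767} = \left(-32183 + 11940\right) \left(- \frac{1}{10767}\right) = \left(-20243\right) \left(- \frac{1}{10767}\right) = \frac{20243}{10767}$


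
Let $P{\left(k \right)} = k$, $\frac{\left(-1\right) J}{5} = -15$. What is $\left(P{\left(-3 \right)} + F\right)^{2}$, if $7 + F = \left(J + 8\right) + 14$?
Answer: $7569$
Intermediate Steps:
$J = 75$ ($J = \left(-5\right) \left(-15\right) = 75$)
$F = 90$ ($F = -7 + \left(\left(75 + 8\right) + 14\right) = -7 + \left(83 + 14\right) = -7 + 97 = 90$)
$\left(P{\left(-3 \right)} + F\right)^{2} = \left(-3 + 90\right)^{2} = 87^{2} = 7569$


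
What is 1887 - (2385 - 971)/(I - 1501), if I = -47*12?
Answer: 556867/295 ≈ 1887.7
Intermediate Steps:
I = -564
1887 - (2385 - 971)/(I - 1501) = 1887 - (2385 - 971)/(-564 - 1501) = 1887 - 1414/(-2065) = 1887 - 1414*(-1)/2065 = 1887 - 1*(-202/295) = 1887 + 202/295 = 556867/295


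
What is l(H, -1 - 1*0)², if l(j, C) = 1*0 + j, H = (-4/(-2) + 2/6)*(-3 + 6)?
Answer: 49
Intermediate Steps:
H = 7 (H = (-4*(-½) + 2*(⅙))*3 = (2 + ⅓)*3 = (7/3)*3 = 7)
l(j, C) = j (l(j, C) = 0 + j = j)
l(H, -1 - 1*0)² = 7² = 49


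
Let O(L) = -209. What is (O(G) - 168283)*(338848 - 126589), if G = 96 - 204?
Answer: -35763943428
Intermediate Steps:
G = -108
(O(G) - 168283)*(338848 - 126589) = (-209 - 168283)*(338848 - 126589) = -168492*212259 = -35763943428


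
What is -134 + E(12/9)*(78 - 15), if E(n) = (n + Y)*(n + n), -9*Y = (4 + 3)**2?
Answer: -2474/3 ≈ -824.67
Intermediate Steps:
Y = -49/9 (Y = -(4 + 3)**2/9 = -1/9*7**2 = -1/9*49 = -49/9 ≈ -5.4444)
E(n) = 2*n*(-49/9 + n) (E(n) = (n - 49/9)*(n + n) = (-49/9 + n)*(2*n) = 2*n*(-49/9 + n))
-134 + E(12/9)*(78 - 15) = -134 + (2*(12/9)*(-49 + 9*(12/9))/9)*(78 - 15) = -134 + (2*(12*(1/9))*(-49 + 9*(12*(1/9)))/9)*63 = -134 + ((2/9)*(4/3)*(-49 + 9*(4/3)))*63 = -134 + ((2/9)*(4/3)*(-49 + 12))*63 = -134 + ((2/9)*(4/3)*(-37))*63 = -134 - 296/27*63 = -134 - 2072/3 = -2474/3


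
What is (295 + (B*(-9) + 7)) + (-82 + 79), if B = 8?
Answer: 227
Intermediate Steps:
(295 + (B*(-9) + 7)) + (-82 + 79) = (295 + (8*(-9) + 7)) + (-82 + 79) = (295 + (-72 + 7)) - 3 = (295 - 65) - 3 = 230 - 3 = 227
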